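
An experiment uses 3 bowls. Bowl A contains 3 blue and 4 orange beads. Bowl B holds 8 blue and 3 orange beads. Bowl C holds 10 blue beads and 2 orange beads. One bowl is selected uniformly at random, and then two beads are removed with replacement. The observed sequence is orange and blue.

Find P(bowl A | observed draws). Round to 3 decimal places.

0.421

Compute the likelihood of the observed sequence for each case: P(data | bowl A) = (4/7)(3/7) = 0.2449; P(data | bowl B) = (3/11)(8/11) = 0.19835; P(data | bowl C) = (2/12)(10/12) = 0.13889.
The prior-weighted likelihoods are 1/3 · 0.2449 = 0.081633, 1/3 · 0.19835 = 0.066116, 1/3 · 0.13889 = 0.046296; these sum to 0.19404.
Therefore the posterior P(bowl A | data) = (0.081633) / (0.19404) = 0.42069.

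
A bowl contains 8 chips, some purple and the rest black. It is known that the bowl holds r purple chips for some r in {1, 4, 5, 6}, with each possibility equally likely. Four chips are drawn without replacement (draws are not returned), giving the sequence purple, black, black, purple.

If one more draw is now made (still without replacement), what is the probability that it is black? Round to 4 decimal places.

For each hypothesis, P(data | H) works out to: P(data | r = 1) = (1/8)(7/7)(6/6)(0/5) = 0; P(data | r = 4) = (4/8)(4/7)(3/6)(3/5) = 3/35; P(data | r = 5) = (5/8)(3/7)(2/6)(4/5) = 1/14; P(data | r = 6) = (6/8)(2/7)(1/6)(5/5) = 1/28.
Multiplying each by its prior: 1/4 · 0 = 0, 1/4 · 3/35 = 3/140, 1/4 · 1/14 = 1/56, 1/4 · 1/28 = 1/112; summing to 27/560.
Dividing through by the total gives posterior P(r = 1 | data) = 0, P(r = 4 | data) = 4/9, P(r = 5 | data) = 10/27, P(r = 6 | data) = 5/27.
Averaging over the posterior, P(black next | data) = (1/2)(4/9) + (1/4)(10/27) + (0)(5/27) = 17/54.

0.3148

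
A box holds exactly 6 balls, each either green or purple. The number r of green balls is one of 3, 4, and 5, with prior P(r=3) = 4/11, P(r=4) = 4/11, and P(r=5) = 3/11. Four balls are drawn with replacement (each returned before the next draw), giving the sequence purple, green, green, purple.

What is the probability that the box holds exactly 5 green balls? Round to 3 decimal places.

Under each hypothesis, the probability of the observed sequence is: P(data | r = 3) = (3/6)(3/6)(3/6)(3/6) = 0.0625; P(data | r = 4) = (2/6)(4/6)(4/6)(2/6) = 0.049383; P(data | r = 5) = (1/6)(5/6)(5/6)(1/6) = 0.01929.
Multiplying each by its prior: 4/11 · 0.0625 = 0.022727, 4/11 · 0.049383 = 0.017957, 3/11 · 0.01929 = 0.0052609; summing to 0.045946.
So P(r = 5 | data) = (0.0052609) / (0.045946) = 0.1145.

0.115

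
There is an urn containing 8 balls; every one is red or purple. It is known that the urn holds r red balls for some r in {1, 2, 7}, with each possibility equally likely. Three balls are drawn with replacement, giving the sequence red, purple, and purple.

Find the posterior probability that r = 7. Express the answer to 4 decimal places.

Under each hypothesis, the probability of the observed sequence is: P(data | r = 1) = (1/8)(7/8)(7/8) = 0.095703; P(data | r = 2) = (2/8)(6/8)(6/8) = 0.14062; P(data | r = 7) = (7/8)(1/8)(1/8) = 0.013672.
Multiplying each by its prior: 1/3 · 0.095703 = 0.031901, 1/3 · 0.14062 = 0.046875, 1/3 · 0.013672 = 0.0045573; summing to 0.083333.
Therefore the posterior P(r = 7 | data) = (0.0045573) / (0.083333) = 0.054688.

0.0547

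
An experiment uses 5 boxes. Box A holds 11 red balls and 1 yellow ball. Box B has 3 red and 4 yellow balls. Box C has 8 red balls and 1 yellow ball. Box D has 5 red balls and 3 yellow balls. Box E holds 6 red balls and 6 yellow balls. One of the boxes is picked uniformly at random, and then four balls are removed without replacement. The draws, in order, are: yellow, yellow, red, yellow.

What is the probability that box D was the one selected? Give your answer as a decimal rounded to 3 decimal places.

0.109

The likelihood of the observed sequence under each hypothesis: P(data | box A) = (1/12)(0/11) = 0; P(data | box B) = (4/7)(3/6)(3/5)(2/4) = 0.085714; P(data | box C) = (1/9)(0/8) = 0; P(data | box D) = (3/8)(2/7)(5/6)(1/5) = 0.017857; P(data | box E) = (6/12)(5/11)(6/10)(4/9) = 0.060606.
Multiplying each by its prior: 1/5 · 0 = 0, 1/5 · 0.085714 = 0.017143, 1/5 · 0 = 0, 1/5 · 0.017857 = 0.0035714, 1/5 · 0.060606 = 0.012121; these sum to 0.032835.
Therefore the posterior P(box D | data) = (0.0035714) / (0.032835) = 0.10877.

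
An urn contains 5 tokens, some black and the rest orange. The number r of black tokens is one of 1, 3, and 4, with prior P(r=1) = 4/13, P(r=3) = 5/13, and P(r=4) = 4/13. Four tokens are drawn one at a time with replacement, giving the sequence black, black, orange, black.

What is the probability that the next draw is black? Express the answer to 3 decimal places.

0.683

Compute the likelihood of the observed sequence for each case: P(data | r = 1) = (1/5)(1/5)(4/5)(1/5) = 0.0064; P(data | r = 3) = (3/5)(3/5)(2/5)(3/5) = 0.0864; P(data | r = 4) = (4/5)(4/5)(1/5)(4/5) = 0.1024.
The prior-weighted likelihoods are 4/13 · 0.0064 = 0.0019692, 5/13 · 0.0864 = 0.033231, 4/13 · 0.1024 = 0.031508; with total 0.066708.
The posterior is then P(r = 1 | data) = 0.02952, P(r = 3 | data) = 0.49815, P(r = 4 | data) = 0.47232.
Averaging over the posterior, P(black next | data) = (1/5)(0.02952) + (3/5)(0.49815) + (4/5)(0.47232) = 0.68266.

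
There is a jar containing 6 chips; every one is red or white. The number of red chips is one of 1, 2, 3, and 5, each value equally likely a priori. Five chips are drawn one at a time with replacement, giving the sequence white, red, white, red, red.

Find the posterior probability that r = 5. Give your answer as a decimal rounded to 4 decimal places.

0.2399

Compute the likelihood of the observed sequence for each case: P(data | r = 1) = (5/6)(1/6)(5/6)(1/6)(1/6) = 0.003215; P(data | r = 2) = (4/6)(2/6)(4/6)(2/6)(2/6) = 0.016461; P(data | r = 3) = (3/6)(3/6)(3/6)(3/6)(3/6) = 0.03125; P(data | r = 5) = (1/6)(5/6)(1/6)(5/6)(5/6) = 0.016075.
Multiplying each by its prior: 1/4 · 0.003215 = 0.00080376, 1/4 · 0.016461 = 0.0041152, 1/4 · 0.03125 = 0.0078125, 1/4 · 0.016075 = 0.0040188; summing to 0.01675.
Therefore the posterior P(r = 5 | data) = (0.0040188) / (0.01675) = 0.23992.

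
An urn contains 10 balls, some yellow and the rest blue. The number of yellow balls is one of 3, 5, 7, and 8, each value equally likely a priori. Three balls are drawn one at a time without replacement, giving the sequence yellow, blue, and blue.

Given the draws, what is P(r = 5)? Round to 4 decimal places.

The likelihood of the observed sequence under each hypothesis: P(data | r = 3) = (3/10)(7/9)(6/8) = 7/40; P(data | r = 5) = (5/10)(5/9)(4/8) = 5/36; P(data | r = 7) = (7/10)(3/9)(2/8) = 7/120; P(data | r = 8) = (8/10)(2/9)(1/8) = 1/45.
The prior-weighted likelihoods are 1/4 · 7/40 = 7/160, 1/4 · 5/36 = 5/144, 1/4 · 7/120 = 7/480, 1/4 · 1/45 = 1/180; these sum to 71/720.
By Bayes' rule, P(r = 5 | data) = (5/144) / (71/720) = 25/71.

0.3521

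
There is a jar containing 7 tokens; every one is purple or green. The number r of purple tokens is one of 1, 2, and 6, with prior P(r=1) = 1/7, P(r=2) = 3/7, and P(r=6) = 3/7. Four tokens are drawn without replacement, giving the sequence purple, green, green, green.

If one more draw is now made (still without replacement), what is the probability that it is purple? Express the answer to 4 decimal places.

0.2500

Compute the likelihood of the observed sequence for each case: P(data | r = 1) = (1/7)(6/6)(5/5)(4/4) = 1/7; P(data | r = 2) = (2/7)(5/6)(4/5)(3/4) = 1/7; P(data | r = 6) = (6/7)(1/6)(0/5) = 0.
Weighting by the prior gives 1/7 · 1/7 = 1/49, 3/7 · 1/7 = 3/49, 3/7 · 0 = 0; these sum to 4/49.
Dividing through by the total gives posterior P(r = 1 | data) = 1/4, P(r = 2 | data) = 3/4, P(r = 6 | data) = 0.
The predictive probability is P(purple next | data) = (0)(1/4) + (1/3)(3/4) = 1/4.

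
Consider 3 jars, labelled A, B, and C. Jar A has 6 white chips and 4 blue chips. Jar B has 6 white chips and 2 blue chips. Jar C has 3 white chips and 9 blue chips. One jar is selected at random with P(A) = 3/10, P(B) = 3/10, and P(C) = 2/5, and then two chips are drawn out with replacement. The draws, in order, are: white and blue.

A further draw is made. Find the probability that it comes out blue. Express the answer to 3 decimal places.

0.488

Under each hypothesis, the probability of the observed sequence is: P(data | jar A) = (6/10)(4/10) = 0.24; P(data | jar B) = (6/8)(2/8) = 0.1875; P(data | jar C) = (3/12)(9/12) = 0.1875.
The prior-weighted likelihoods are 3/10 · 0.24 = 0.072, 3/10 · 0.1875 = 0.05625, 2/5 · 0.1875 = 0.075; summing to 0.20325.
Dividing through by the total gives posterior P(jar A | data) = 0.35424, P(jar B | data) = 0.27675, P(jar C | data) = 0.369.
The predictive probability is P(blue next | data) = (2/5)(0.35424) + (1/4)(0.27675) + (3/4)(0.369) = 0.48764.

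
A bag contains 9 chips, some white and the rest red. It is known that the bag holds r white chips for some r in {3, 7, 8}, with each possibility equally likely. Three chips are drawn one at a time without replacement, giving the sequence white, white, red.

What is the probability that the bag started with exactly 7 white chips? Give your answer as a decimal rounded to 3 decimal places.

The likelihood of the observed sequence under each hypothesis: P(data | r = 3) = (3/9)(2/8)(6/7) = 1/14; P(data | r = 7) = (7/9)(6/8)(2/7) = 1/6; P(data | r = 8) = (8/9)(7/8)(1/7) = 1/9.
The prior-weighted likelihoods are 1/3 · 1/14 = 1/42, 1/3 · 1/6 = 1/18, 1/3 · 1/9 = 1/27; summing to 22/189.
Therefore the posterior P(r = 7 | data) = (1/18) / (22/189) = 21/44.

0.477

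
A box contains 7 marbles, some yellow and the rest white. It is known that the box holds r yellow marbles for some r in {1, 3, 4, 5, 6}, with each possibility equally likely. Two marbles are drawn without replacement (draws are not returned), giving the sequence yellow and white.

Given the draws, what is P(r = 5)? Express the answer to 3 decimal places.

0.217

Compute the likelihood of the observed sequence for each case: P(data | r = 1) = (1/7)(6/6) = 1/7; P(data | r = 3) = (3/7)(4/6) = 2/7; P(data | r = 4) = (4/7)(3/6) = 2/7; P(data | r = 5) = (5/7)(2/6) = 5/21; P(data | r = 6) = (6/7)(1/6) = 1/7.
Multiplying each by its prior: 1/5 · 1/7 = 1/35, 1/5 · 2/7 = 2/35, 1/5 · 2/7 = 2/35, 1/5 · 5/21 = 1/21, 1/5 · 1/7 = 1/35; these sum to 23/105.
By Bayes' rule, P(r = 5 | data) = (1/21) / (23/105) = 5/23.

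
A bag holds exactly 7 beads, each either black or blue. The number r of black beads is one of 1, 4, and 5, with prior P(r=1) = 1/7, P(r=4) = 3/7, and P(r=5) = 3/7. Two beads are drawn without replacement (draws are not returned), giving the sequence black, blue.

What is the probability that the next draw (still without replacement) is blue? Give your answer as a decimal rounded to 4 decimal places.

0.3667

The likelihood of the observed sequence under each hypothesis: P(data | r = 1) = (1/7)(6/6) = 1/7; P(data | r = 4) = (4/7)(3/6) = 2/7; P(data | r = 5) = (5/7)(2/6) = 5/21.
The prior-weighted likelihoods are 1/7 · 1/7 = 1/49, 3/7 · 2/7 = 6/49, 3/7 · 5/21 = 5/49; summing to 12/49.
Normalising, the posterior is P(r = 1 | data) = 1/12, P(r = 4 | data) = 1/2, P(r = 5 | data) = 5/12.
So P(blue next | data) = Σ P(blue next | H) P(H | data) = (1)(1/12) + (2/5)(1/2) + (1/5)(5/12) = 11/30.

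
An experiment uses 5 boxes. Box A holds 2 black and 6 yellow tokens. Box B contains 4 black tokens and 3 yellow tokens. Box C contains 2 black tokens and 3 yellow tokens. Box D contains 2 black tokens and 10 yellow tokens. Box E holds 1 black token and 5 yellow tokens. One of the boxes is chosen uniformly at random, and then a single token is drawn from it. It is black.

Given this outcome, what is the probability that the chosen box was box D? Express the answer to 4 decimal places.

0.1072

Under each hypothesis, the probability of this draw is: P(data | box A) = (2/8) = 0.25; P(data | box B) = (4/7) = 0.57143; P(data | box C) = (2/5) = 0.4; P(data | box D) = (2/12) = 0.16667; P(data | box E) = (1/6) = 0.16667.
The prior-weighted likelihoods are 1/5 · 0.25 = 0.05, 1/5 · 0.57143 = 0.11429, 1/5 · 0.4 = 0.08, 1/5 · 0.16667 = 0.033333, 1/5 · 0.16667 = 0.033333; summing to 0.31095.
Therefore the posterior P(box D | data) = (0.033333) / (0.31095) = 0.1072.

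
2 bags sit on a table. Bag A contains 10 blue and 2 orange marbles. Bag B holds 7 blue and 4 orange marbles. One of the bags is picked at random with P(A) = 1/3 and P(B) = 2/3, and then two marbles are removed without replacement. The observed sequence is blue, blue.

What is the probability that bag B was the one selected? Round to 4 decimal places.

Compute the likelihood of the observed sequence for each case: P(data | bag A) = (10/12)(9/11) = 15/22; P(data | bag B) = (7/11)(6/10) = 21/55.
Multiplying each by its prior: 1/3 · 15/22 = 5/22, 2/3 · 21/55 = 14/55; summing to 53/110.
Hence P(bag B | data) = (14/55) / (53/110) = 28/53.

0.5283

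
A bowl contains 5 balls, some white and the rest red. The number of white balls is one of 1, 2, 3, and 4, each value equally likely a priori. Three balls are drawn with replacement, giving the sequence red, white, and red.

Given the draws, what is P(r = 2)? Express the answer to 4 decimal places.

0.3600

Compute the likelihood of the observed sequence for each case: P(data | r = 1) = (4/5)(1/5)(4/5) = 16/125; P(data | r = 2) = (3/5)(2/5)(3/5) = 18/125; P(data | r = 3) = (2/5)(3/5)(2/5) = 12/125; P(data | r = 4) = (1/5)(4/5)(1/5) = 4/125.
Weighting by the prior gives 1/4 · 16/125 = 4/125, 1/4 · 18/125 = 9/250, 1/4 · 12/125 = 3/125, 1/4 · 4/125 = 1/125; summing to 1/10.
Therefore the posterior P(r = 2 | data) = (9/250) / (1/10) = 9/25.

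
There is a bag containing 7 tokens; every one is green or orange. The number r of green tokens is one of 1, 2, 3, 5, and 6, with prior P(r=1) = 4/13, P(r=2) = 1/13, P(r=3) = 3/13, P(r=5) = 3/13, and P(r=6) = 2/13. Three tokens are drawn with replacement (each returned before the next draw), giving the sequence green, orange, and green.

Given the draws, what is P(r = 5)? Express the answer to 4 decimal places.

Compute the likelihood of the observed sequence for each case: P(data | r = 1) = (1/7)(6/7)(1/7) = 0.017493; P(data | r = 2) = (2/7)(5/7)(2/7) = 0.058309; P(data | r = 3) = (3/7)(4/7)(3/7) = 0.10496; P(data | r = 5) = (5/7)(2/7)(5/7) = 0.14577; P(data | r = 6) = (6/7)(1/7)(6/7) = 0.10496.
Multiplying each by its prior: 4/13 · 0.017493 = 0.0053824, 1/13 · 0.058309 = 0.0044853, 3/13 · 0.10496 = 0.024221, 3/13 · 0.14577 = 0.03364, 2/13 · 0.10496 = 0.016147; with total 0.083875.
Hence P(r = 5 | data) = (0.03364) / (0.083875) = 0.40107.

0.4011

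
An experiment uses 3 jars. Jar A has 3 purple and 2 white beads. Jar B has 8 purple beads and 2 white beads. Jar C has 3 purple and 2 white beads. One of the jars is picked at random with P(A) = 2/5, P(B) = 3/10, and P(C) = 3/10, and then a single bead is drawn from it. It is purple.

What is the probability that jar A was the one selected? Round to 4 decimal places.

Compute the likelihood of this draw for each case: P(data | jar A) = (3/5) = 3/5; P(data | jar B) = (8/10) = 4/5; P(data | jar C) = (3/5) = 3/5.
The prior-weighted likelihoods are 2/5 · 3/5 = 6/25, 3/10 · 4/5 = 6/25, 3/10 · 3/5 = 9/50; summing to 33/50.
So P(jar A | data) = (6/25) / (33/50) = 4/11.

0.3636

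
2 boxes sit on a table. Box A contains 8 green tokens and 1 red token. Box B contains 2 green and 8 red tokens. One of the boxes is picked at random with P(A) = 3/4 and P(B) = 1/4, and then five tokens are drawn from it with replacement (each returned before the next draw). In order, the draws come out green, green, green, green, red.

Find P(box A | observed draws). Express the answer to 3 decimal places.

0.994

For each hypothesis, P(data | H) works out to: P(data | box A) = (8/9)(8/9)(8/9)(8/9)(1/9) = 0.069366; P(data | box B) = (2/10)(2/10)(2/10)(2/10)(8/10) = 0.00128.
Multiplying each by its prior: 3/4 · 0.069366 = 0.052025, 1/4 · 0.00128 = 0.00032; summing to 0.052345.
So P(box A | data) = (0.052025) / (0.052345) = 0.99389.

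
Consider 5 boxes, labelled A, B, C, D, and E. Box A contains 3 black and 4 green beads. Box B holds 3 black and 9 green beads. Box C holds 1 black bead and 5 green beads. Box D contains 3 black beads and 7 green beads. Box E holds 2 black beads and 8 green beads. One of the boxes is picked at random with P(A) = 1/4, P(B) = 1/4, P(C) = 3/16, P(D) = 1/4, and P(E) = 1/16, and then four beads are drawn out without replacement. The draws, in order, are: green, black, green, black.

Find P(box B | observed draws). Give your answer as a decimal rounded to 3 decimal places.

0.205

Compute the likelihood of the observed sequence for each case: P(data | box A) = (4/7)(3/6)(3/5)(2/4) = 0.085714; P(data | box B) = (9/12)(3/11)(8/10)(2/9) = 0.036364; P(data | box C) = (5/6)(1/5)(4/4)(0/3) = 0; P(data | box D) = (7/10)(3/9)(6/8)(2/7) = 0.05; P(data | box E) = (8/10)(2/9)(7/8)(1/7) = 0.022222.
Weighting by the prior gives 1/4 · 0.085714 = 0.021429, 1/4 · 0.036364 = 0.0090909, 3/16 · 0 = 0, 1/4 · 0.05 = 0.0125, 1/16 · 0.022222 = 0.0013889; these sum to 0.044408.
So P(box B | data) = (0.0090909) / (0.044408) = 0.20471.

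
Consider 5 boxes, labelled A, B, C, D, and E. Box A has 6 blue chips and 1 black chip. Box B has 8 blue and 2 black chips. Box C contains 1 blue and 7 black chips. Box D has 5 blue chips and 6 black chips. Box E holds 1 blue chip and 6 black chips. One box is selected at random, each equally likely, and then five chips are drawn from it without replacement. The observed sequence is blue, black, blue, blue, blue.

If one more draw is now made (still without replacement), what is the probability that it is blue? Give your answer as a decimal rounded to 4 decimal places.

Compute the likelihood of the observed sequence for each case: P(data | box A) = (6/7)(1/6)(5/5)(4/4)(3/3) = 1/7; P(data | box B) = (8/10)(2/9)(7/8)(6/7)(5/6) = 1/9; P(data | box C) = (1/8)(7/7)(0/6) = 0; P(data | box D) = (5/11)(6/10)(4/9)(3/8)(2/7) = 1/77; P(data | box E) = (1/7)(6/6)(0/5) = 0.
Weighting by the prior gives 1/5 · 1/7 = 1/35, 1/5 · 1/9 = 1/45, 1/5 · 0 = 0, 1/5 · 1/77 = 1/385, 1/5 · 0 = 0; with total 37/693.
Normalising, the posterior is P(box A | data) = 0.53514, P(box B | data) = 0.41622, P(box C | data) = 0, P(box D | data) = 0.048649, P(box E | data) = 0.
Averaging over the posterior, P(blue next | data) = (1)(0.53514) + (4/5)(0.41622) + (1/6)(0.048649) = 0.87622.

0.8762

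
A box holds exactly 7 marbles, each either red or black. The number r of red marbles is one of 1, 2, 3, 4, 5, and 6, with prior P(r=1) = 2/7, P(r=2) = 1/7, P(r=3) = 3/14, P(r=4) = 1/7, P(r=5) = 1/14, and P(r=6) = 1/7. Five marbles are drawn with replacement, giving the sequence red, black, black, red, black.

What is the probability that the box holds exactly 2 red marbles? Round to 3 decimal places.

Compute the likelihood of the observed sequence for each case: P(data | r = 1) = (1/7)(6/7)(6/7)(1/7)(6/7) = 0.012852; P(data | r = 2) = (2/7)(5/7)(5/7)(2/7)(5/7) = 0.02975; P(data | r = 3) = (3/7)(4/7)(4/7)(3/7)(4/7) = 0.034271; P(data | r = 4) = (4/7)(3/7)(3/7)(4/7)(3/7) = 0.025704; P(data | r = 5) = (5/7)(2/7)(2/7)(5/7)(2/7) = 0.0119; P(data | r = 6) = (6/7)(1/7)(1/7)(6/7)(1/7) = 0.002142.
Multiplying each by its prior: 2/7 · 0.012852 = 0.0036719, 1/7 · 0.02975 = 0.0042499, 3/14 · 0.034271 = 0.0073439, 1/7 · 0.025704 = 0.0036719, 1/14 · 0.0119 = 0.00084999, 1/7 · 0.002142 = 0.00030599; these sum to 0.020094.
Hence P(r = 2 | data) = (0.0042499) / (0.020094) = 0.21151.

0.212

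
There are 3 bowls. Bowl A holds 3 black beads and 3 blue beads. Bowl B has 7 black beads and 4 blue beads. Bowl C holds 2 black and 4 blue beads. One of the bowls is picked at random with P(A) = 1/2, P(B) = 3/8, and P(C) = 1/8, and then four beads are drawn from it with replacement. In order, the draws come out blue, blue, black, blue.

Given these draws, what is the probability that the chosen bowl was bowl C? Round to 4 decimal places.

0.2242

Under each hypothesis, the probability of the observed sequence is: P(data | bowl A) = (3/6)(3/6)(3/6)(3/6) = 0.0625; P(data | bowl B) = (4/11)(4/11)(7/11)(4/11) = 0.030599; P(data | bowl C) = (4/6)(4/6)(2/6)(4/6) = 0.098765.
Multiplying each by its prior: 1/2 · 0.0625 = 0.03125, 3/8 · 0.030599 = 0.011475, 1/8 · 0.098765 = 0.012346; summing to 0.05507.
By Bayes' rule, P(bowl C | data) = (0.012346) / (0.05507) = 0.22418.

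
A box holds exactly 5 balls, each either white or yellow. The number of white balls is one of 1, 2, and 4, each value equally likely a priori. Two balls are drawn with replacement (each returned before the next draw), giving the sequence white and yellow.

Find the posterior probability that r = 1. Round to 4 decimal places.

For each hypothesis, P(data | H) works out to: P(data | r = 1) = (1/5)(4/5) = 4/25; P(data | r = 2) = (2/5)(3/5) = 6/25; P(data | r = 4) = (4/5)(1/5) = 4/25.
Weighting by the prior gives 1/3 · 4/25 = 4/75, 1/3 · 6/25 = 2/25, 1/3 · 4/25 = 4/75; summing to 14/75.
Hence P(r = 1 | data) = (4/75) / (14/75) = 2/7.

0.2857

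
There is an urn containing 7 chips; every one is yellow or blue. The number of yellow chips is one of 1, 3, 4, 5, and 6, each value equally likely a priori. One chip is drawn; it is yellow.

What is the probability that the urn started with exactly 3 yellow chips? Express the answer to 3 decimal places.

Compute the likelihood of this draw for each case: P(data | r = 1) = (1/7) = 1/7; P(data | r = 3) = (3/7) = 3/7; P(data | r = 4) = (4/7) = 4/7; P(data | r = 5) = (5/7) = 5/7; P(data | r = 6) = (6/7) = 6/7.
Multiplying each by its prior: 1/5 · 1/7 = 1/35, 1/5 · 3/7 = 3/35, 1/5 · 4/7 = 4/35, 1/5 · 5/7 = 1/7, 1/5 · 6/7 = 6/35; summing to 19/35.
Hence P(r = 3 | data) = (3/35) / (19/35) = 3/19.

0.158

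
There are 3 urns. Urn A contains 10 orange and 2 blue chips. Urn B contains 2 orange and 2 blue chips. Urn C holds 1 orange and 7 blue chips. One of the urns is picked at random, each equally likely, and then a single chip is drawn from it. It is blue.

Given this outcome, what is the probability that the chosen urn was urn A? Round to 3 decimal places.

0.108

For each hypothesis, P(data | H) works out to: P(data | urn A) = (2/12) = 1/6; P(data | urn B) = (2/4) = 1/2; P(data | urn C) = (7/8) = 7/8.
Weighting by the prior gives 1/3 · 1/6 = 1/18, 1/3 · 1/2 = 1/6, 1/3 · 7/8 = 7/24; these sum to 37/72.
So P(urn A | data) = (1/18) / (37/72) = 4/37.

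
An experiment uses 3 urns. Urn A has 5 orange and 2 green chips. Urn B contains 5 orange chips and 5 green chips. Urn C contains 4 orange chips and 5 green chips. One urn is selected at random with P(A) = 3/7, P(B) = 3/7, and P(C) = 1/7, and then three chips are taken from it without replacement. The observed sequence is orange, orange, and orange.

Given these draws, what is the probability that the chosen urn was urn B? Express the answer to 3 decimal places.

0.216

For each hypothesis, P(data | H) works out to: P(data | urn A) = (5/7)(4/6)(3/5) = 2/7; P(data | urn B) = (5/10)(4/9)(3/8) = 1/12; P(data | urn C) = (4/9)(3/8)(2/7) = 1/21.
The prior-weighted likelihoods are 3/7 · 2/7 = 6/49, 3/7 · 1/12 = 1/28, 1/7 · 1/21 = 1/147; these sum to 97/588.
Therefore the posterior P(urn B | data) = (1/28) / (97/588) = 21/97.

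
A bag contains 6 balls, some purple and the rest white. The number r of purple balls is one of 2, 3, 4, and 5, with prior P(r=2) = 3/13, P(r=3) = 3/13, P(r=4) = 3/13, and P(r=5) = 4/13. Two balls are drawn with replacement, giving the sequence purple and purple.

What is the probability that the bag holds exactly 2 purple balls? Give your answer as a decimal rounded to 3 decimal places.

0.064

The likelihood of the observed sequence under each hypothesis: P(data | r = 2) = (2/6)(2/6) = 1/9; P(data | r = 3) = (3/6)(3/6) = 1/4; P(data | r = 4) = (4/6)(4/6) = 4/9; P(data | r = 5) = (5/6)(5/6) = 25/36.
Multiplying each by its prior: 3/13 · 1/9 = 1/39, 3/13 · 1/4 = 3/52, 3/13 · 4/9 = 4/39, 4/13 · 25/36 = 25/117; these sum to 187/468.
Therefore the posterior P(r = 2 | data) = (1/39) / (187/468) = 12/187.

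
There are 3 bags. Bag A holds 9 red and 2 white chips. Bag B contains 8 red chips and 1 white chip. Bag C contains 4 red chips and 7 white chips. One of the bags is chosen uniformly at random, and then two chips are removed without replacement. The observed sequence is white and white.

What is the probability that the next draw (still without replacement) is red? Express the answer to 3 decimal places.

Under each hypothesis, the probability of the observed sequence is: P(data | bag A) = (2/11)(1/10) = 1/55; P(data | bag B) = (1/9)(0/8) = 0; P(data | bag C) = (7/11)(6/10) = 21/55.
Multiplying each by its prior: 1/3 · 1/55 = 1/165, 1/3 · 0 = 0, 1/3 · 21/55 = 7/55; summing to 2/15.
Dividing through by the total gives posterior P(bag A | data) = 1/22, P(bag B | data) = 0, P(bag C | data) = 21/22.
The predictive probability is P(red next | data) = (1)(1/22) + (4/9)(21/22) = 31/66.

0.470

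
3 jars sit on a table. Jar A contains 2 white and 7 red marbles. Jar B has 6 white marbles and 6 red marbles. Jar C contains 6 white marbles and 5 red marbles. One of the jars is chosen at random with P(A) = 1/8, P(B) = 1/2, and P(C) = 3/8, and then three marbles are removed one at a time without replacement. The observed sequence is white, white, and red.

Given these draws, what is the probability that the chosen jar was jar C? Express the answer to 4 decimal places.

Under each hypothesis, the probability of the observed sequence is: P(data | jar A) = (2/9)(1/8)(7/7) = 1/36; P(data | jar B) = (6/12)(5/11)(6/10) = 3/22; P(data | jar C) = (6/11)(5/10)(5/9) = 5/33.
The prior-weighted likelihoods are 1/8 · 1/36 = 1/288, 1/2 · 3/22 = 3/44, 3/8 · 5/33 = 5/88; with total 37/288.
By Bayes' rule, P(jar C | data) = (5/88) / (37/288) = 180/407.

0.4423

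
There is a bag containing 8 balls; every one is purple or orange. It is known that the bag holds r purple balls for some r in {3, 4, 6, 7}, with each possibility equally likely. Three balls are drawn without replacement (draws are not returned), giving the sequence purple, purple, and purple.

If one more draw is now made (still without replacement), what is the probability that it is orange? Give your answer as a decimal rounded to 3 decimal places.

0.320

The likelihood of the observed sequence under each hypothesis: P(data | r = 3) = (3/8)(2/7)(1/6) = 1/56; P(data | r = 4) = (4/8)(3/7)(2/6) = 1/14; P(data | r = 6) = (6/8)(5/7)(4/6) = 5/14; P(data | r = 7) = (7/8)(6/7)(5/6) = 5/8.
Multiplying each by its prior: 1/4 · 1/56 = 1/224, 1/4 · 1/14 = 1/56, 1/4 · 5/14 = 5/56, 1/4 · 5/8 = 5/32; with total 15/56.
The posterior is then P(r = 3 | data) = 1/60, P(r = 4 | data) = 1/15, P(r = 6 | data) = 1/3, P(r = 7 | data) = 7/12.
So P(orange next | data) = Σ P(orange next | H) P(H | data) = (1)(1/60) + (4/5)(1/15) + (2/5)(1/3) + (1/5)(7/12) = 8/25.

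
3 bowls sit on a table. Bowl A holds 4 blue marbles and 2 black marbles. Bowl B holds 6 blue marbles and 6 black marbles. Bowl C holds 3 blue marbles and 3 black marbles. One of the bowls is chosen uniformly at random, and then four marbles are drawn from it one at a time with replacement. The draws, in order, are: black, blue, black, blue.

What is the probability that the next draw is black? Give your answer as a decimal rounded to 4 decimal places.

Under each hypothesis, the probability of the observed sequence is: P(data | bowl A) = (2/6)(4/6)(2/6)(4/6) = 0.049383; P(data | bowl B) = (6/12)(6/12)(6/12)(6/12) = 0.0625; P(data | bowl C) = (3/6)(3/6)(3/6)(3/6) = 0.0625.
Multiplying each by its prior: 1/3 · 0.049383 = 0.016461, 1/3 · 0.0625 = 0.020833, 1/3 · 0.0625 = 0.020833; summing to 0.058128.
Normalising, the posterior is P(bowl A | data) = 0.28319, P(bowl B | data) = 0.35841, P(bowl C | data) = 0.35841.
So P(black next | data) = Σ P(black next | H) P(H | data) = (1/3)(0.28319) + (1/2)(0.35841) + (1/2)(0.35841) = 0.4528.

0.4528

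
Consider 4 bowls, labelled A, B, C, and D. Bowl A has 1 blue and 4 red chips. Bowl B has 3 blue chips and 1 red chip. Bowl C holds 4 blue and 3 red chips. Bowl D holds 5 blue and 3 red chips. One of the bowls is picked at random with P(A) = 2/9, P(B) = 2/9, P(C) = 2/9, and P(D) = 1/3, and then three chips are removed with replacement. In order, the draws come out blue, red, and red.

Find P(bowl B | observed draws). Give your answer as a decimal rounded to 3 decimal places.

Under each hypothesis, the probability of the observed sequence is: P(data | bowl A) = (1/5)(4/5)(4/5) = 0.128; P(data | bowl B) = (3/4)(1/4)(1/4) = 0.046875; P(data | bowl C) = (4/7)(3/7)(3/7) = 0.10496; P(data | bowl D) = (5/8)(3/8)(3/8) = 0.087891.
Weighting by the prior gives 2/9 · 0.128 = 0.028444, 2/9 · 0.046875 = 0.010417, 2/9 · 0.10496 = 0.023324, 1/3 · 0.087891 = 0.029297; these sum to 0.091482.
By Bayes' rule, P(bowl B | data) = (0.010417) / (0.091482) = 0.11387.

0.114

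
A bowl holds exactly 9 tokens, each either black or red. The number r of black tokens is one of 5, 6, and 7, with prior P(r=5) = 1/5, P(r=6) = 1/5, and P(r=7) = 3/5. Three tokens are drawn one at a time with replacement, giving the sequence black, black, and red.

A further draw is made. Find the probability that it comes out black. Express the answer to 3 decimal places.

0.710

For each hypothesis, P(data | H) works out to: P(data | r = 5) = (5/9)(5/9)(4/9) = 0.13717; P(data | r = 6) = (6/9)(6/9)(3/9) = 0.14815; P(data | r = 7) = (7/9)(7/9)(2/9) = 0.13443.
Multiplying each by its prior: 1/5 · 0.13717 = 0.027435, 1/5 · 0.14815 = 0.02963, 3/5 · 0.13443 = 0.080658; summing to 0.13772.
The posterior is then P(r = 5 | data) = 0.1992, P(r = 6 | data) = 0.21514, P(r = 7 | data) = 0.58566.
Averaging over the posterior, P(black next | data) = (5/9)(0.1992) + (2/3)(0.21514) + (7/9)(0.58566) = 0.70961.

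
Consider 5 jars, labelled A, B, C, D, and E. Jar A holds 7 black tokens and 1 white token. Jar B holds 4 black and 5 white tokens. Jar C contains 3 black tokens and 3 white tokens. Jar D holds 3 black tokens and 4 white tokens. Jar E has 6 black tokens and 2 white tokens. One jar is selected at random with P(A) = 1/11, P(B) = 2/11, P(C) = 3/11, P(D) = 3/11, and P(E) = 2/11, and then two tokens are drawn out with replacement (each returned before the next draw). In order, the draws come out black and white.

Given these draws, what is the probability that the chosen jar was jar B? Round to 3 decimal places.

0.201

For each hypothesis, P(data | H) works out to: P(data | jar A) = (7/8)(1/8) = 0.10938; P(data | jar B) = (4/9)(5/9) = 0.24691; P(data | jar C) = (3/6)(3/6) = 0.25; P(data | jar D) = (3/7)(4/7) = 0.2449; P(data | jar E) = (6/8)(2/8) = 0.1875.
The prior-weighted likelihoods are 1/11 · 0.10938 = 0.0099432, 2/11 · 0.24691 = 0.044893, 3/11 · 0.25 = 0.068182, 3/11 · 0.2449 = 0.06679, 2/11 · 0.1875 = 0.034091; summing to 0.2239.
So P(jar B | data) = (0.044893) / (0.2239) = 0.20051.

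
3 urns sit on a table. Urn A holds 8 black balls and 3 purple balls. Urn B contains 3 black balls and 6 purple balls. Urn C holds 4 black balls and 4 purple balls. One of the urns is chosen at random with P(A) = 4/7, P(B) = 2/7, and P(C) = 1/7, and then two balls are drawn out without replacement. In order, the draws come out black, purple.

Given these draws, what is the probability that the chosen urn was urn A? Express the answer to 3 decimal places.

Under each hypothesis, the probability of the observed sequence is: P(data | urn A) = (8/11)(3/10) = 0.21818; P(data | urn B) = (3/9)(6/8) = 0.25; P(data | urn C) = (4/8)(4/7) = 0.28571.
Multiplying each by its prior: 4/7 · 0.21818 = 0.12468, 2/7 · 0.25 = 0.071429, 1/7 · 0.28571 = 0.040816; these sum to 0.23692.
By Bayes' rule, P(urn A | data) = (0.12468) / (0.23692) = 0.52623.

0.526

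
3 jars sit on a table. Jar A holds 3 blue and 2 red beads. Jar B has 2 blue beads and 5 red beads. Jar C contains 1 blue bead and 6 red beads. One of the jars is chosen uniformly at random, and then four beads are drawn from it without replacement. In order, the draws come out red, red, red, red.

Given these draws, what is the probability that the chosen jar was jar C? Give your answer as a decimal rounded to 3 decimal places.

0.750

The likelihood of the observed sequence under each hypothesis: P(data | jar A) = (2/5)(1/4)(0/3) = 0; P(data | jar B) = (5/7)(4/6)(3/5)(2/4) = 1/7; P(data | jar C) = (6/7)(5/6)(4/5)(3/4) = 3/7.
The prior-weighted likelihoods are 1/3 · 0 = 0, 1/3 · 1/7 = 1/21, 1/3 · 3/7 = 1/7; with total 4/21.
Hence P(jar C | data) = (1/7) / (4/21) = 3/4.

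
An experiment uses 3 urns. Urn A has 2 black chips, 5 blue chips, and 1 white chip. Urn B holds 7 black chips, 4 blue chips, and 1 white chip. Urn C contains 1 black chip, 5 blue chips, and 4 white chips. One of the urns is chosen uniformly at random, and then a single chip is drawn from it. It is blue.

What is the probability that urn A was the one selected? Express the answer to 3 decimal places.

0.429

For each hypothesis, P(data | H) works out to: P(data | urn A) = (5/8) = 5/8; P(data | urn B) = (4/12) = 1/3; P(data | urn C) = (5/10) = 1/2.
Weighting by the prior gives 1/3 · 5/8 = 5/24, 1/3 · 1/3 = 1/9, 1/3 · 1/2 = 1/6; with total 35/72.
By Bayes' rule, P(urn A | data) = (5/24) / (35/72) = 3/7.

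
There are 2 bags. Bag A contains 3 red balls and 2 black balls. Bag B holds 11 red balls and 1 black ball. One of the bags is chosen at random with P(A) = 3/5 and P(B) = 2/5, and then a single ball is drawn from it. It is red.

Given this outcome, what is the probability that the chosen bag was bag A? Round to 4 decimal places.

Compute the likelihood of this draw for each case: P(data | bag A) = (3/5) = 3/5; P(data | bag B) = (11/12) = 11/12.
Weighting by the prior gives 3/5 · 3/5 = 9/25, 2/5 · 11/12 = 11/30; these sum to 109/150.
By Bayes' rule, P(bag A | data) = (9/25) / (109/150) = 54/109.

0.4954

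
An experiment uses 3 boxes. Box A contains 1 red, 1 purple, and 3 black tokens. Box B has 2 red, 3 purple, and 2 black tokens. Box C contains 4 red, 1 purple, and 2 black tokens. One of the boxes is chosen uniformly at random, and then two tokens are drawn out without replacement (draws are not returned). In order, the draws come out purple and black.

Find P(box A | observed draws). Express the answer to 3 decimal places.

0.441

Under each hypothesis, the probability of the observed sequence is: P(data | box A) = (1/5)(3/4) = 0.15; P(data | box B) = (3/7)(2/6) = 0.14286; P(data | box C) = (1/7)(2/6) = 0.047619.
Weighting by the prior gives 1/3 · 0.15 = 0.05, 1/3 · 0.14286 = 0.047619, 1/3 · 0.047619 = 0.015873; with total 0.11349.
By Bayes' rule, P(box A | data) = (0.05) / (0.11349) = 0.44056.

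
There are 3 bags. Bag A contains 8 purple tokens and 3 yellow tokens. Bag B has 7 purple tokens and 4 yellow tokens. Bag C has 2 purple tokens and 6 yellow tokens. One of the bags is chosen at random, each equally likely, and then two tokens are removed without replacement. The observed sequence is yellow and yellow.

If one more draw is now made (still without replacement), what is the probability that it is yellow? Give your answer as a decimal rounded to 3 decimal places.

For each hypothesis, P(data | H) works out to: P(data | bag A) = (3/11)(2/10) = 0.054545; P(data | bag B) = (4/11)(3/10) = 0.10909; P(data | bag C) = (6/8)(5/7) = 0.53571.
Multiplying each by its prior: 1/3 · 0.054545 = 0.018182, 1/3 · 0.10909 = 0.036364, 1/3 · 0.53571 = 0.17857; these sum to 0.23312.
The posterior is then P(bag A | data) = 0.077994, P(bag B | data) = 0.15599, P(bag C | data) = 0.76602.
The predictive probability is P(yellow next | data) = (1/9)(0.077994) + (2/9)(0.15599) + (2/3)(0.76602) = 0.55401.

0.554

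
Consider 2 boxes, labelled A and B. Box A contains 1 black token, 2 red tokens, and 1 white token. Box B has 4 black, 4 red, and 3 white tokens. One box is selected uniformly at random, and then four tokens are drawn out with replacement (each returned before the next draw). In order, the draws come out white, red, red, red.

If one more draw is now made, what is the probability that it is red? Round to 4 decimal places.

Under each hypothesis, the probability of the observed sequence is: P(data | box A) = (1/4)(2/4)(2/4)(2/4) = 0.03125; P(data | box B) = (3/11)(4/11)(4/11)(4/11) = 0.013114.
Multiplying each by its prior: 1/2 · 0.03125 = 0.015625, 1/2 · 0.013114 = 0.0065569; summing to 0.022182.
The posterior is then P(box A | data) = 0.7044, P(box B | data) = 0.2956.
So P(red next | data) = Σ P(red next | H) P(H | data) = (1/2)(0.7044) + (4/11)(0.2956) = 0.45969.

0.4597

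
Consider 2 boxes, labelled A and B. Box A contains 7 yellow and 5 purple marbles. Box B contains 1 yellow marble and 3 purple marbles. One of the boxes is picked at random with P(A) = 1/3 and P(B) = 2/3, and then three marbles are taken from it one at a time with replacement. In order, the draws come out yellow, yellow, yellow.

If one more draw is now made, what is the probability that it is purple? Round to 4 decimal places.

0.4620

The likelihood of the observed sequence under each hypothesis: P(data | box A) = (7/12)(7/12)(7/12) = 0.1985; P(data | box B) = (1/4)(1/4)(1/4) = 0.015625.
Weighting by the prior gives 1/3 · 0.1985 = 0.066165, 2/3 · 0.015625 = 0.010417; summing to 0.076582.
Dividing through by the total gives posterior P(box A | data) = 0.86398, P(box B | data) = 0.13602.
Averaging over the posterior, P(purple next | data) = (5/12)(0.86398) + (3/4)(0.13602) = 0.46201.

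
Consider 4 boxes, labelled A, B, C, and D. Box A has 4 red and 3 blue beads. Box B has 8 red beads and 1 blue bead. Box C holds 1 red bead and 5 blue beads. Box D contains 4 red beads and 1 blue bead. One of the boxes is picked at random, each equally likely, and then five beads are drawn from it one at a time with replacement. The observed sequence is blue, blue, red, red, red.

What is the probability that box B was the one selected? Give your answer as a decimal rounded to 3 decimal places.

0.130

The likelihood of the observed sequence under each hypothesis: P(data | box A) = (3/7)(3/7)(4/7)(4/7)(4/7) = 0.034271; P(data | box B) = (1/9)(1/9)(8/9)(8/9)(8/9) = 0.0086708; P(data | box C) = (5/6)(5/6)(1/6)(1/6)(1/6) = 0.003215; P(data | box D) = (1/5)(1/5)(4/5)(4/5)(4/5) = 0.02048.
Multiplying each by its prior: 1/4 · 0.034271 = 0.0085679, 1/4 · 0.0086708 = 0.0021677, 1/4 · 0.003215 = 0.00080376, 1/4 · 0.02048 = 0.00512; with total 0.016659.
By Bayes' rule, P(box B | data) = (0.0021677) / (0.016659) = 0.13012.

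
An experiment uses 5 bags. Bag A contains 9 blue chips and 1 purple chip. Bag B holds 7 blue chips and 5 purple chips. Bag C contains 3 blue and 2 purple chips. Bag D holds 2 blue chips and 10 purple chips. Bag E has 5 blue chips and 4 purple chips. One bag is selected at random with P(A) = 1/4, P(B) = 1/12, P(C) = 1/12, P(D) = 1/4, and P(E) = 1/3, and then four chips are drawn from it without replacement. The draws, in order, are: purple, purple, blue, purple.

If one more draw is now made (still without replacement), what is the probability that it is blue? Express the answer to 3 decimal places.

0.357

Compute the likelihood of the observed sequence for each case: P(data | bag A) = (1/10)(0/9) = 0; P(data | bag B) = (5/12)(4/11)(7/10)(3/9) = 0.035354; P(data | bag C) = (2/5)(1/4)(3/3)(0/2) = 0; P(data | bag D) = (10/12)(9/11)(2/10)(8/9) = 0.12121; P(data | bag E) = (4/9)(3/8)(5/7)(2/6) = 0.039683.
The prior-weighted likelihoods are 1/4 · 0 = 0, 1/12 · 0.035354 = 0.0029461, 1/12 · 0 = 0, 1/4 · 0.12121 = 0.030303, 1/3 · 0.039683 = 0.013228; with total 0.046477.
Normalising, the posterior is P(bag A | data) = 0, P(bag B | data) = 0.063389, P(bag C | data) = 0, P(bag D | data) = 0.65201, P(bag E | data) = 0.28461.
So P(blue next | data) = Σ P(blue next | H) P(H | data) = (3/4)(0.063389) + (1/8)(0.65201) + (4/5)(0.28461) = 0.35673.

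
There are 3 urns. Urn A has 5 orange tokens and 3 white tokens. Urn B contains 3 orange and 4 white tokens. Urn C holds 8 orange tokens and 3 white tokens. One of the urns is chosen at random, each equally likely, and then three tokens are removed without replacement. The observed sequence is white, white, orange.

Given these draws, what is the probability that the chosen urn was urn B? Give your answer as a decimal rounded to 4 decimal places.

Compute the likelihood of the observed sequence for each case: P(data | urn A) = (3/8)(2/7)(5/6) = 0.089286; P(data | urn B) = (4/7)(3/6)(3/5) = 0.17143; P(data | urn C) = (3/11)(2/10)(8/9) = 0.048485.
Weighting by the prior gives 1/3 · 0.089286 = 0.029762, 1/3 · 0.17143 = 0.057143, 1/3 · 0.048485 = 0.016162; these sum to 0.10307.
Hence P(urn B | data) = (0.057143) / (0.10307) = 0.55443.

0.5544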